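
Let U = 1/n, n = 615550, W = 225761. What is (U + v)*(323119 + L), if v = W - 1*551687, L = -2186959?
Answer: 37393056889344816/61555 ≈ 6.0747e+11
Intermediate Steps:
v = -325926 (v = 225761 - 1*551687 = 225761 - 551687 = -325926)
U = 1/615550 ≈ 1.6246e-6
(U + v)*(323119 + L) = (1/615550 - 325926)*(323119 - 2186959) = -200623749299/615550*(-1863840) = 37393056889344816/61555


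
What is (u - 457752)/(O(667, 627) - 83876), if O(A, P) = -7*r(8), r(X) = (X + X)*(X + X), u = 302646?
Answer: 25851/14278 ≈ 1.8105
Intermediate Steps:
r(X) = 4*X² (r(X) = (2*X)*(2*X) = 4*X²)
O(A, P) = -1792 (O(A, P) = -28*8² = -28*64 = -7*256 = -1792)
(u - 457752)/(O(667, 627) - 83876) = (302646 - 457752)/(-1792 - 83876) = -155106/(-85668) = -155106*(-1/85668) = 25851/14278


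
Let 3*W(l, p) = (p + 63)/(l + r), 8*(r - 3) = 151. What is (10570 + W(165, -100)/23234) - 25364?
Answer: -770800612678/52102245 ≈ -14794.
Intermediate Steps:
r = 175/8 (r = 3 + (⅛)*151 = 3 + 151/8 = 175/8 ≈ 21.875)
W(l, p) = (63 + p)/(3*(175/8 + l)) (W(l, p) = ((p + 63)/(l + 175/8))/3 = ((63 + p)/(175/8 + l))/3 = (63 + p)/(3*(175/8 + l)))
(10570 + W(165, -100)/23234) - 25364 = (10570 + (8*(63 - 100)/(3*(175 + 8*165)))/23234) - 25364 = (10570 + ((8/3)*(-37)/(175 + 1320))*(1/23234)) - 25364 = (10570 + ((8/3)*(-37)/1495)*(1/23234)) - 25364 = (10570 + ((8/3)*(1/1495)*(-37))*(1/23234)) - 25364 = (10570 - 296/4485*1/23234) - 25364 = (10570 - 148/52102245) - 25364 = 550720729502/52102245 - 25364 = -770800612678/52102245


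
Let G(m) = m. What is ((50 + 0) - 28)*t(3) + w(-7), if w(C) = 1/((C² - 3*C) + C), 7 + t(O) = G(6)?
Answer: -1385/63 ≈ -21.984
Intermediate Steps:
t(O) = -1 (t(O) = -7 + 6 = -1)
w(C) = 1/(C² - 2*C)
((50 + 0) - 28)*t(3) + w(-7) = ((50 + 0) - 28)*(-1) + 1/((-7)*(-2 - 7)) = (50 - 28)*(-1) - ⅐/(-9) = 22*(-1) - ⅐*(-⅑) = -22 + 1/63 = -1385/63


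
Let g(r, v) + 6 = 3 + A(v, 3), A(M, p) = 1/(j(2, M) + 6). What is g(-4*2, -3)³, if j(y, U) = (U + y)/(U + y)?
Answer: -8000/343 ≈ -23.324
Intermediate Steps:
j(y, U) = 1
A(M, p) = ⅐ (A(M, p) = 1/(1 + 6) = 1/7 = ⅐)
g(r, v) = -20/7 (g(r, v) = -6 + (3 + ⅐) = -6 + 22/7 = -20/7)
g(-4*2, -3)³ = (-20/7)³ = -8000/343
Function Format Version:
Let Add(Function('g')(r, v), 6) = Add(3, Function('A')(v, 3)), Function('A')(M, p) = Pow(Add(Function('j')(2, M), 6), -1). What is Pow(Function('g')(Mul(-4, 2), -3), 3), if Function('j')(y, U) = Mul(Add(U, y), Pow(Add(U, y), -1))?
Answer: Rational(-8000, 343) ≈ -23.324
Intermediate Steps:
Function('j')(y, U) = 1
Function('A')(M, p) = Rational(1, 7) (Function('A')(M, p) = Pow(Add(1, 6), -1) = Pow(7, -1) = Rational(1, 7))
Function('g')(r, v) = Rational(-20, 7) (Function('g')(r, v) = Add(-6, Add(3, Rational(1, 7))) = Add(-6, Rational(22, 7)) = Rational(-20, 7))
Pow(Function('g')(Mul(-4, 2), -3), 3) = Pow(Rational(-20, 7), 3) = Rational(-8000, 343)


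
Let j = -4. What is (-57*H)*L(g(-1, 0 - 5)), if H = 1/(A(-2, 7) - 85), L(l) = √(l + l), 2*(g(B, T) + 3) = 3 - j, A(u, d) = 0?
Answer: 57/85 ≈ 0.67059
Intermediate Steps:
g(B, T) = ½ (g(B, T) = -3 + (3 - 1*(-4))/2 = -3 + (3 + 4)/2 = -3 + (½)*7 = -3 + 7/2 = ½)
L(l) = √2*√l (L(l) = √(2*l) = √2*√l)
H = -1/85 (H = 1/(0 - 85) = 1/(-85) = -1/85 ≈ -0.011765)
(-57*H)*L(g(-1, 0 - 5)) = (-57*(-1/85))*(√2*√(½)) = 57*(√2*(√2/2))/85 = (57/85)*1 = 57/85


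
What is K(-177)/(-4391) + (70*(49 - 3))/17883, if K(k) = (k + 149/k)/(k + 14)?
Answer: 135787314982/755167741101 ≈ 0.17981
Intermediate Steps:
K(k) = (k + 149/k)/(14 + k)
K(-177)/(-4391) + (70*(49 - 3))/17883 = ((149 + (-177)**2)/((-177)*(14 - 177)))/(-4391) + (70*(49 - 3))/17883 = -1/177*(149 + 31329)/(-163)*(-1/4391) + (70*46)*(1/17883) = -1/177*(-1/163)*31478*(-1/4391) + 3220*(1/17883) = (31478/28851)*(-1/4391) + 3220/17883 = -31478/126684741 + 3220/17883 = 135787314982/755167741101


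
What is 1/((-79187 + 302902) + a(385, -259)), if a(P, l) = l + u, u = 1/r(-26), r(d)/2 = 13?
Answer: 26/5809857 ≈ 4.4752e-6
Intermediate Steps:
r(d) = 26 (r(d) = 2*13 = 26)
u = 1/26 ≈ 0.038462
a(P, l) = 1/26 + l (a(P, l) = l + 1/26 = 1/26 + l)
1/((-79187 + 302902) + a(385, -259)) = 1/((-79187 + 302902) + (1/26 - 259)) = 1/(223715 - 6733/26) = 1/(5809857/26) = 26/5809857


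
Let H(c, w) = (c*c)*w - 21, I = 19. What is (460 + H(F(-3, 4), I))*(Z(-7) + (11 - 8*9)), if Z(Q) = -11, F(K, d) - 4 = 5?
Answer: -142416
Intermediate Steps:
F(K, d) = 9 (F(K, d) = 4 + 5 = 9)
H(c, w) = -21 + w*c**2 (H(c, w) = c**2*w - 21 = w*c**2 - 21 = -21 + w*c**2)
(460 + H(F(-3, 4), I))*(Z(-7) + (11 - 8*9)) = (460 + (-21 + 19*9**2))*(-11 + (11 - 8*9)) = (460 + (-21 + 19*81))*(-11 + (11 - 72)) = (460 + (-21 + 1539))*(-11 - 61) = (460 + 1518)*(-72) = 1978*(-72) = -142416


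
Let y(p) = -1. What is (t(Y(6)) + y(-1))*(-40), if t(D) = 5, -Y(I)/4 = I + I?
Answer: -160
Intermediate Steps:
Y(I) = -8*I (Y(I) = -4*(I + I) = -8*I)
(t(Y(6)) + y(-1))*(-40) = (5 - 1)*(-40) = 4*(-40) = -160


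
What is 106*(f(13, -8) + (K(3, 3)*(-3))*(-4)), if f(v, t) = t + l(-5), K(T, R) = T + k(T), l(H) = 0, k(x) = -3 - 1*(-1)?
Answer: 424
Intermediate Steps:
k(x) = -2 (k(x) = -3 + 1 = -2)
K(T, R) = -2 + T (K(T, R) = T - 2 = -2 + T)
f(v, t) = t (f(v, t) = t + 0 = t)
106*(f(13, -8) + (K(3, 3)*(-3))*(-4)) = 106*(-8 + ((-2 + 3)*(-3))*(-4)) = 106*(-8 + (1*(-3))*(-4)) = 106*(-8 - 3*(-4)) = 106*(-8 + 12) = 106*4 = 424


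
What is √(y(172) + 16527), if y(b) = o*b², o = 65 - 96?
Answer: I*√900577 ≈ 948.99*I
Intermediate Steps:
o = -31
y(b) = -31*b²
√(y(172) + 16527) = √(-31*172² + 16527) = √(-31*29584 + 16527) = √(-917104 + 16527) = √(-900577) = I*√900577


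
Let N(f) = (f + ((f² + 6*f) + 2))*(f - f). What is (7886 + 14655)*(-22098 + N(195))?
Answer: -498111018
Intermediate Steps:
N(f) = 0 (N(f) = (f + (2 + f² + 6*f))*0 = (2 + f² + 7*f)*0 = 0)
(7886 + 14655)*(-22098 + N(195)) = (7886 + 14655)*(-22098 + 0) = 22541*(-22098) = -498111018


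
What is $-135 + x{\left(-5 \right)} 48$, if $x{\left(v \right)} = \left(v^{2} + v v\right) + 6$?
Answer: $2553$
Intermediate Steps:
$x{\left(v \right)} = 6 + 2 v^{2}$ ($x{\left(v \right)} = \left(v^{2} + v^{2}\right) + 6 = 2 v^{2} + 6 = 6 + 2 v^{2}$)
$-135 + x{\left(-5 \right)} 48 = -135 + \left(6 + 2 \left(-5\right)^{2}\right) 48 = -135 + \left(6 + 2 \cdot 25\right) 48 = -135 + \left(6 + 50\right) 48 = -135 + 56 \cdot 48 = -135 + 2688 = 2553$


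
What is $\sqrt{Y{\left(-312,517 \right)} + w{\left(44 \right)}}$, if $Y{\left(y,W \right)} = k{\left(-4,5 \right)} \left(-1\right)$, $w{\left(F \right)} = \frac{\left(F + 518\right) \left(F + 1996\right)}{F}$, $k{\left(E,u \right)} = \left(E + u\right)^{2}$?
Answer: $\frac{\sqrt{3152699}}{11} \approx 161.42$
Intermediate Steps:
$w{\left(F \right)} = \frac{\left(518 + F\right) \left(1996 + F\right)}{F}$
$Y{\left(y,W \right)} = -1$ ($Y{\left(y,W \right)} = \left(-4 + 5\right)^{2} \left(-1\right) = 1^{2} \left(-1\right) = 1 \left(-1\right) = -1$)
$\sqrt{Y{\left(-312,517 \right)} + w{\left(44 \right)}} = \sqrt{-1 + \left(2514 + 44 + \frac{1033928}{44}\right)} = \sqrt{-1 + \left(2514 + 44 + 1033928 \cdot \frac{1}{44}\right)} = \sqrt{-1 + \left(2514 + 44 + \frac{258482}{11}\right)} = \sqrt{-1 + \frac{286620}{11}} = \sqrt{\frac{286609}{11}} = \frac{\sqrt{3152699}}{11}$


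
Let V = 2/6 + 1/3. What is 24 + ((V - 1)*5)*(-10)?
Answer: 122/3 ≈ 40.667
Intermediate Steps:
V = ⅔ (V = 2*(⅙) + 1*(⅓) = ⅓ + ⅓ = ⅔ ≈ 0.66667)
24 + ((V - 1)*5)*(-10) = 24 + ((⅔ - 1)*5)*(-10) = 24 - ⅓*5*(-10) = 24 - 5/3*(-10) = 24 + 50/3 = 122/3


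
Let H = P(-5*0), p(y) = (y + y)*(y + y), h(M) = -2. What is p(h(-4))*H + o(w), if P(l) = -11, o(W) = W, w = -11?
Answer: -187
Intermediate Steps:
p(y) = 4*y**2 (p(y) = (2*y)*(2*y) = 4*y**2)
H = -11
p(h(-4))*H + o(w) = (4*(-2)**2)*(-11) - 11 = (4*4)*(-11) - 11 = 16*(-11) - 11 = -176 - 11 = -187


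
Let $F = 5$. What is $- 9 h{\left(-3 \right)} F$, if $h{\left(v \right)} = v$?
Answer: $135$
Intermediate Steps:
$- 9 h{\left(-3 \right)} F = \left(-9\right) \left(-3\right) 5 = 27 \cdot 5 = 135$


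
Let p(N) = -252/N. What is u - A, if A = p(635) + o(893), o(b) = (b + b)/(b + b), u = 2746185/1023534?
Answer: 450604651/216648030 ≈ 2.0799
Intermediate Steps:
u = 915395/341178 (u = 2746185*(1/1023534) = 915395/341178 ≈ 2.6830)
o(b) = 1 (o(b) = (2*b)/((2*b)) = (2*b)*(1/(2*b)) = 1)
A = 383/635 (A = -252/635 + 1 = 383/635 ≈ 0.60315)
u - A = 915395/341178 - 1*383/635 = 915395/341178 - 383/635 = 450604651/216648030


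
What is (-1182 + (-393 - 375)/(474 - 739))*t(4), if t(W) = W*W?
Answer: -4999392/265 ≈ -18866.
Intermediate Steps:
t(W) = W²
(-1182 + (-393 - 375)/(474 - 739))*t(4) = (-1182 + (-393 - 375)/(474 - 739))*4² = (-1182 - 768/(-265))*16 = (-1182 - 768*(-1/265))*16 = (-1182 + 768/265)*16 = -312462/265*16 = -4999392/265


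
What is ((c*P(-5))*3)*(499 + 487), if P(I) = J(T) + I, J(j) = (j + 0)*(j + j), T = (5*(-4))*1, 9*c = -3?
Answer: -783870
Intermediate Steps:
c = -⅓ (c = (⅑)*(-3) = -⅓ ≈ -0.33333)
T = -20 (T = -20*1 = -20)
J(j) = 2*j² (J(j) = j*(2*j) = 2*j²)
P(I) = 800 + I (P(I) = 2*(-20)² + I = 2*400 + I = 800 + I)
((c*P(-5))*3)*(499 + 487) = (-(800 - 5)/3*3)*(499 + 487) = (-⅓*795*3)*986 = -265*3*986 = -795*986 = -783870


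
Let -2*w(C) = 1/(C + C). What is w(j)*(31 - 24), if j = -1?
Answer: 7/4 ≈ 1.7500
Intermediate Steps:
w(C) = -1/(4*C) (w(C) = -1/(2*(C + C)) = -1/(2*C)/2 = -1/(4*C))
w(j)*(31 - 24) = (-¼/(-1))*(31 - 24) = -¼*(-1)*7 = (¼)*7 = 7/4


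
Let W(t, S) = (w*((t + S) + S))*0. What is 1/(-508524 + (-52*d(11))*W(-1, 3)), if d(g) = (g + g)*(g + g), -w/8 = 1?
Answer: -1/508524 ≈ -1.9665e-6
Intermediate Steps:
w = -8 (w = -8*1 = -8)
W(t, S) = 0 (W(t, S) = -8*((t + S) + S)*0 = -8*((S + t) + S)*0 = -8*(t + 2*S)*0 = (-16*S - 8*t)*0 = 0)
d(g) = 4*g² (d(g) = (2*g)*(2*g) = 4*g²)
1/(-508524 + (-52*d(11))*W(-1, 3)) = 1/(-508524 - 208*11²*0) = 1/(-508524 - 208*121*0) = 1/(-508524 - 52*484*0) = 1/(-508524 - 25168*0) = 1/(-508524 + 0) = 1/(-508524) = -1/508524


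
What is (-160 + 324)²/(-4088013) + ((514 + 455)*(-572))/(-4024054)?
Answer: 1078811916550/8225192532351 ≈ 0.13116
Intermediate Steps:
(-160 + 324)²/(-4088013) + ((514 + 455)*(-572))/(-4024054) = 164²*(-1/4088013) + (969*(-572))*(-1/4024054) = 26896*(-1/4088013) - 554268*(-1/4024054) = -26896/4088013 + 277134/2012027 = 1078811916550/8225192532351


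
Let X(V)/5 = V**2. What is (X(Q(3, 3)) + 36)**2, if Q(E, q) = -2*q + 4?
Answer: 3136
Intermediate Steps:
Q(E, q) = 4 - 2*q
X(V) = 5*V**2
(X(Q(3, 3)) + 36)**2 = (5*(4 - 2*3)**2 + 36)**2 = (5*(4 - 6)**2 + 36)**2 = (5*(-2)**2 + 36)**2 = (5*4 + 36)**2 = (20 + 36)**2 = 56**2 = 3136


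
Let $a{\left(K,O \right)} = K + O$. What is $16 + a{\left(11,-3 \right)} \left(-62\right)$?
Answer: $-480$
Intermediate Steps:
$16 + a{\left(11,-3 \right)} \left(-62\right) = 16 + \left(11 - 3\right) \left(-62\right) = 16 + 8 \left(-62\right) = 16 - 496 = -480$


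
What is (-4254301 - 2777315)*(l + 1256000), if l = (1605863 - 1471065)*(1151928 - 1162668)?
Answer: 10171053378424320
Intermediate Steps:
l = -1447730520 (l = 134798*(-10740) = -1447730520)
(-4254301 - 2777315)*(l + 1256000) = (-4254301 - 2777315)*(-1447730520 + 1256000) = -7031616*(-1446474520) = 10171053378424320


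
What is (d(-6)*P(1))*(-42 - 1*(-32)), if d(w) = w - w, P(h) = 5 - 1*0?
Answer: 0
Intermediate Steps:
P(h) = 5 (P(h) = 5 + 0 = 5)
d(w) = 0
(d(-6)*P(1))*(-42 - 1*(-32)) = (0*5)*(-42 - 1*(-32)) = 0*(-42 + 32) = 0*(-10) = 0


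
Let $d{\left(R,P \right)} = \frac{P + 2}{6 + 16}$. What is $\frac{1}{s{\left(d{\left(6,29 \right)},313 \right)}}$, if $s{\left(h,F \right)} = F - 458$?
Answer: $- \frac{1}{145} \approx -0.0068966$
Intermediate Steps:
$d{\left(R,P \right)} = \frac{1}{11} + \frac{P}{22}$ ($d{\left(R,P \right)} = \frac{2 + P}{22} = \left(2 + P\right) \frac{1}{22} = \frac{1}{11} + \frac{P}{22}$)
$s{\left(h,F \right)} = -458 + F$ ($s{\left(h,F \right)} = F - 458 = -458 + F$)
$\frac{1}{s{\left(d{\left(6,29 \right)},313 \right)}} = \frac{1}{-458 + 313} = \frac{1}{-145} = - \frac{1}{145}$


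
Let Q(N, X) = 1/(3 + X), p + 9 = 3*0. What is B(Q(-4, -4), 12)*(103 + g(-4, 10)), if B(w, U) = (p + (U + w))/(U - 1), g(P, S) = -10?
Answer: 186/11 ≈ 16.909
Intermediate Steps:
p = -9 (p = -9 + 3*0 = -9 + 0 = -9)
B(w, U) = (-9 + U + w)/(-1 + U) (B(w, U) = (-9 + (U + w))/(U - 1) = (-9 + U + w)/(-1 + U))
B(Q(-4, -4), 12)*(103 + g(-4, 10)) = ((-9 + 12 + 1/(3 - 4))/(-1 + 12))*(103 - 10) = ((-9 + 12 + 1/(-1))/11)*93 = ((-9 + 12 - 1)/11)*93 = ((1/11)*2)*93 = (2/11)*93 = 186/11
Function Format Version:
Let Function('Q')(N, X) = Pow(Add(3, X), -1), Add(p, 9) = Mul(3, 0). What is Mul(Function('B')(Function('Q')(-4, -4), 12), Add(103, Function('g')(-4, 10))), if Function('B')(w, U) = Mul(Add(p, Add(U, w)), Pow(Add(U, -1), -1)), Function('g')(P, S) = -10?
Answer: Rational(186, 11) ≈ 16.909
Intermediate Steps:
p = -9 (p = Add(-9, Mul(3, 0)) = Add(-9, 0) = -9)
Function('B')(w, U) = Mul(Pow(Add(-1, U), -1), Add(-9, U, w)) (Function('B')(w, U) = Mul(Add(-9, Add(U, w)), Pow(Add(U, -1), -1)) = Mul(Add(-9, U, w), Pow(Add(-1, U), -1)) = Mul(Pow(Add(-1, U), -1), Add(-9, U, w)))
Mul(Function('B')(Function('Q')(-4, -4), 12), Add(103, Function('g')(-4, 10))) = Mul(Mul(Pow(Add(-1, 12), -1), Add(-9, 12, Pow(Add(3, -4), -1))), Add(103, -10)) = Mul(Mul(Pow(11, -1), Add(-9, 12, Pow(-1, -1))), 93) = Mul(Mul(Rational(1, 11), Add(-9, 12, -1)), 93) = Mul(Mul(Rational(1, 11), 2), 93) = Mul(Rational(2, 11), 93) = Rational(186, 11)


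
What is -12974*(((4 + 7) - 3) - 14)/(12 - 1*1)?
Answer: 77844/11 ≈ 7076.7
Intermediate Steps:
-12974*(((4 + 7) - 3) - 14)/(12 - 1*1) = -12974*((11 - 3) - 14)/(12 - 1) = -12974*(8 - 14)/11 = -(-77844)/11 = -12974*(-6/11) = 77844/11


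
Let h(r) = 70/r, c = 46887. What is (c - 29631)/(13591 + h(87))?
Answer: 1501272/1182487 ≈ 1.2696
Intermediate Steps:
(c - 29631)/(13591 + h(87)) = (46887 - 29631)/(13591 + 70/87) = 17256/(13591 + 70*(1/87)) = 17256/(13591 + 70/87) = 17256/(1182487/87) = 17256*(87/1182487) = 1501272/1182487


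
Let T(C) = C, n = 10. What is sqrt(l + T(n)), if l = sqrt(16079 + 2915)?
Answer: sqrt(10 + sqrt(18994)) ≈ 12.158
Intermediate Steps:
l = sqrt(18994) ≈ 137.82
sqrt(l + T(n)) = sqrt(sqrt(18994) + 10) = sqrt(10 + sqrt(18994))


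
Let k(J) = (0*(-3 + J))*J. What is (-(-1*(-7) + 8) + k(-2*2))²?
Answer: 225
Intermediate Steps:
k(J) = 0 (k(J) = 0*J = 0)
(-(-1*(-7) + 8) + k(-2*2))² = (-(-1*(-7) + 8) + 0)² = (-(7 + 8) + 0)² = (-1*15 + 0)² = (-15 + 0)² = (-15)² = 225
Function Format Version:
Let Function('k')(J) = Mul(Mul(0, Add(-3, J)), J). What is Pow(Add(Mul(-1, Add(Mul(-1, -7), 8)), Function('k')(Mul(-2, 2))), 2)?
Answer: 225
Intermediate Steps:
Function('k')(J) = 0 (Function('k')(J) = Mul(0, J) = 0)
Pow(Add(Mul(-1, Add(Mul(-1, -7), 8)), Function('k')(Mul(-2, 2))), 2) = Pow(Add(Mul(-1, Add(Mul(-1, -7), 8)), 0), 2) = Pow(Add(Mul(-1, Add(7, 8)), 0), 2) = Pow(Add(Mul(-1, 15), 0), 2) = Pow(Add(-15, 0), 2) = Pow(-15, 2) = 225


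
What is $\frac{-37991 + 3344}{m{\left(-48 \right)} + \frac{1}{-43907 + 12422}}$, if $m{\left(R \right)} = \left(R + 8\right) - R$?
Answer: $- \frac{1090860795}{251879} \approx -4330.9$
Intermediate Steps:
$m{\left(R \right)} = 8$ ($m{\left(R \right)} = \left(8 + R\right) - R = 8$)
$\frac{-37991 + 3344}{m{\left(-48 \right)} + \frac{1}{-43907 + 12422}} = \frac{-37991 + 3344}{8 + \frac{1}{-43907 + 12422}} = - \frac{34647}{8 + \frac{1}{-31485}} = - \frac{34647}{8 - \frac{1}{31485}} = - \frac{34647}{\frac{251879}{31485}} = \left(-34647\right) \frac{31485}{251879} = - \frac{1090860795}{251879}$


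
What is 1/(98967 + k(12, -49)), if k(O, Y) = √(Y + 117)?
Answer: 98967/9794467021 - 2*√17/9794467021 ≈ 1.0104e-5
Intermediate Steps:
k(O, Y) = √(117 + Y)
1/(98967 + k(12, -49)) = 1/(98967 + √(117 - 49)) = 1/(98967 + √68) = 1/(98967 + 2*√17)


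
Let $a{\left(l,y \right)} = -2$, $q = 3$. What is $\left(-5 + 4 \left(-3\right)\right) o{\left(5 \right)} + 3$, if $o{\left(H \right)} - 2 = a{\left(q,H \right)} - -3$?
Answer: $-48$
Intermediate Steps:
$o{\left(H \right)} = 3$ ($o{\left(H \right)} = 2 - -1 = 2 + \left(-2 + 3\right) = 2 + 1 = 3$)
$\left(-5 + 4 \left(-3\right)\right) o{\left(5 \right)} + 3 = \left(-5 + 4 \left(-3\right)\right) 3 + 3 = \left(-5 - 12\right) 3 + 3 = \left(-17\right) 3 + 3 = -51 + 3 = -48$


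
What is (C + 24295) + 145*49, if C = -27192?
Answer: 4208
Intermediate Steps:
(C + 24295) + 145*49 = (-27192 + 24295) + 145*49 = -2897 + 7105 = 4208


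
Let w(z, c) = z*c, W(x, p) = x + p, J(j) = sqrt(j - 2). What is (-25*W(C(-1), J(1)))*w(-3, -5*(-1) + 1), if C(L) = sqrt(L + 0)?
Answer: 900*I ≈ 900.0*I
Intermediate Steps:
J(j) = sqrt(-2 + j)
C(L) = sqrt(L)
W(x, p) = p + x
w(z, c) = c*z
(-25*W(C(-1), J(1)))*w(-3, -5*(-1) + 1) = (-25*(sqrt(-2 + 1) + sqrt(-1)))*((-5*(-1) + 1)*(-3)) = (-25*(sqrt(-1) + I))*((5 + 1)*(-3)) = (-25*(I + I))*(6*(-3)) = -50*I*(-18) = 900*I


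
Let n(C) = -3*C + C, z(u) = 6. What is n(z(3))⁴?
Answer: 20736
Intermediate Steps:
n(C) = -2*C
n(z(3))⁴ = (-2*6)⁴ = (-12)⁴ = 20736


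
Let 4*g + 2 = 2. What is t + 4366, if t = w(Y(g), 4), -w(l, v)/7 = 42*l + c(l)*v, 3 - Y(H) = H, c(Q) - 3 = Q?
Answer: 3316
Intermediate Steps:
g = 0 (g = -½ + (¼)*2 = -½ + ½ = 0)
c(Q) = 3 + Q
Y(H) = 3 - H
w(l, v) = -294*l - 7*v*(3 + l) (w(l, v) = -7*(42*l + (3 + l)*v) = -7*(42*l + v*(3 + l)) = -294*l - 7*v*(3 + l))
t = -1050 (t = -294*(3 - 1*0) - 7*4*(3 + (3 - 1*0)) = -294*(3 + 0) - 7*4*(3 + (3 + 0)) = -294*3 - 7*4*(3 + 3) = -882 - 7*4*6 = -882 - 168 = -1050)
t + 4366 = -1050 + 4366 = 3316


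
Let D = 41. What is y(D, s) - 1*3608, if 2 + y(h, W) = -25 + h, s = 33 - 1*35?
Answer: -3594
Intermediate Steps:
s = -2 (s = 33 - 35 = -2)
y(h, W) = -27 + h (y(h, W) = -2 + (-25 + h) = -27 + h)
y(D, s) - 1*3608 = (-27 + 41) - 1*3608 = 14 - 3608 = -3594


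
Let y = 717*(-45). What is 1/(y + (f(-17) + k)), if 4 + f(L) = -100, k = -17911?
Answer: -1/50280 ≈ -1.9889e-5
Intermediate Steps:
f(L) = -104 (f(L) = -4 - 100 = -104)
y = -32265
1/(y + (f(-17) + k)) = 1/(-32265 + (-104 - 17911)) = 1/(-32265 - 18015) = 1/(-50280) = -1/50280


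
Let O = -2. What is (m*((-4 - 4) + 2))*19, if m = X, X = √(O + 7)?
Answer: -114*√5 ≈ -254.91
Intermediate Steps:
X = √5 (X = √(-2 + 7) = √5 ≈ 2.2361)
m = √5 ≈ 2.2361
(m*((-4 - 4) + 2))*19 = (√5*((-4 - 4) + 2))*19 = (√5*(-8 + 2))*19 = (√5*(-6))*19 = -6*√5*19 = -114*√5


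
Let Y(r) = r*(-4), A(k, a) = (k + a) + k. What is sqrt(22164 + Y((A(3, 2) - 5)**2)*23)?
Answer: 2*sqrt(5334) ≈ 146.07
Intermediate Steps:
A(k, a) = a + 2*k (A(k, a) = (a + k) + k = a + 2*k)
Y(r) = -4*r
sqrt(22164 + Y((A(3, 2) - 5)**2)*23) = sqrt(22164 - 4*((2 + 2*3) - 5)**2*23) = sqrt(22164 - 4*((2 + 6) - 5)**2*23) = sqrt(22164 - 4*(8 - 5)**2*23) = sqrt(22164 - 4*3**2*23) = sqrt(22164 - 4*9*23) = sqrt(22164 - 36*23) = sqrt(22164 - 828) = sqrt(21336) = 2*sqrt(5334)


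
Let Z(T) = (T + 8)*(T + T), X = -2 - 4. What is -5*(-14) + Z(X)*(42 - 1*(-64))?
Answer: -2474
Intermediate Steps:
X = -6
Z(T) = 2*T*(8 + T) (Z(T) = (8 + T)*(2*T) = 2*T*(8 + T))
-5*(-14) + Z(X)*(42 - 1*(-64)) = -5*(-14) + (2*(-6)*(8 - 6))*(42 - 1*(-64)) = 70 + (2*(-6)*2)*(42 + 64) = 70 - 24*106 = 70 - 2544 = -2474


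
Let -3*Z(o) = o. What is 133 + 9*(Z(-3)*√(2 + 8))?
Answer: 133 + 9*√10 ≈ 161.46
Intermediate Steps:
Z(o) = -o/3
133 + 9*(Z(-3)*√(2 + 8)) = 133 + 9*((-⅓*(-3))*√(2 + 8)) = 133 + 9*(1*√10) = 133 + 9*√10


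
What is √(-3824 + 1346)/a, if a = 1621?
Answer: I*√2478/1621 ≈ 0.030709*I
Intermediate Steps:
√(-3824 + 1346)/a = √(-3824 + 1346)/1621 = √(-2478)*(1/1621) = (I*√2478)*(1/1621) = I*√2478/1621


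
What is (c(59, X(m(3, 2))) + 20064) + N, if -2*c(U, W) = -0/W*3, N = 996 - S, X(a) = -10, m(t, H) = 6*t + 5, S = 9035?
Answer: 12025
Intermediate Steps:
m(t, H) = 5 + 6*t
N = -8039 (N = 996 - 1*9035 = 996 - 9035 = -8039)
c(U, W) = 0 (c(U, W) = -(-0/W)*3/2 = -(-4*0)*3/2 = -0*3 = -½*0 = 0)
(c(59, X(m(3, 2))) + 20064) + N = (0 + 20064) - 8039 = 20064 - 8039 = 12025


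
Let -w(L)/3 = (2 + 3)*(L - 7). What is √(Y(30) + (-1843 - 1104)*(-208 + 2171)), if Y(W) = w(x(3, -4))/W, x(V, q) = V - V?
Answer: I*√23139830/2 ≈ 2405.2*I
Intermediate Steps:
x(V, q) = 0
w(L) = 105 - 15*L (w(L) = -3*(2 + 3)*(L - 7) = -15*(-7 + L) = -3*(-35 + 5*L) = 105 - 15*L)
Y(W) = 105/W (Y(W) = (105 - 15*0)/W = (105 + 0)/W = 105/W)
√(Y(30) + (-1843 - 1104)*(-208 + 2171)) = √(105/30 + (-1843 - 1104)*(-208 + 2171)) = √(105*(1/30) - 2947*1963) = √(7/2 - 5784961) = √(-11569915/2) = I*√23139830/2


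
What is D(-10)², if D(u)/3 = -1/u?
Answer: 9/100 ≈ 0.090000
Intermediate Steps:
D(u) = -3/u (D(u) = 3*(-1/u) = -3/u)
D(-10)² = (-3/(-10))² = (-3*(-⅒))² = (3/10)² = 9/100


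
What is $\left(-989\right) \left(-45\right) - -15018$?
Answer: $59523$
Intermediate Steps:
$\left(-989\right) \left(-45\right) - -15018 = 44505 + 15018 = 59523$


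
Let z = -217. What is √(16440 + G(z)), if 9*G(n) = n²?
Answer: √195049/3 ≈ 147.21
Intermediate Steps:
G(n) = n²/9
√(16440 + G(z)) = √(16440 + (⅑)*(-217)²) = √(16440 + (⅑)*47089) = √(16440 + 47089/9) = √(195049/9) = √195049/3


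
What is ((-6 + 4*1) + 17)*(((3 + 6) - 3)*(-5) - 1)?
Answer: -465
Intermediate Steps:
((-6 + 4*1) + 17)*(((3 + 6) - 3)*(-5) - 1) = ((-6 + 4) + 17)*((9 - 3)*(-5) - 1) = (-2 + 17)*(6*(-5) - 1) = 15*(-30 - 1) = 15*(-31) = -465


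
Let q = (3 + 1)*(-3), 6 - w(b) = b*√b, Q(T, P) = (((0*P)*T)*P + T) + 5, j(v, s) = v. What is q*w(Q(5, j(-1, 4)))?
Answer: -72 + 120*√10 ≈ 307.47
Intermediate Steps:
Q(T, P) = 5 + T (Q(T, P) = ((0*T)*P + T) + 5 = (0*P + T) + 5 = (0 + T) + 5 = T + 5 = 5 + T)
w(b) = 6 - b^(3/2) (w(b) = 6 - b*√b = 6 - b^(3/2))
q = -12 (q = 4*(-3) = -12)
q*w(Q(5, j(-1, 4))) = -12*(6 - (5 + 5)^(3/2)) = -12*(6 - 10^(3/2)) = -12*(6 - 10*√10) = -72 + 120*√10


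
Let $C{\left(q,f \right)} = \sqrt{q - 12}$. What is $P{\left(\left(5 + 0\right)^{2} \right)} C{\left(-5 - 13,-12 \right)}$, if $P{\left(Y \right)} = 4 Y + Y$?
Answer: $125 i \sqrt{30} \approx 684.65 i$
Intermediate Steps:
$C{\left(q,f \right)} = \sqrt{-12 + q}$
$P{\left(Y \right)} = 5 Y$
$P{\left(\left(5 + 0\right)^{2} \right)} C{\left(-5 - 13,-12 \right)} = 5 \left(5 + 0\right)^{2} \sqrt{-12 - 18} = 5 \cdot 5^{2} \sqrt{-12 - 18} = 5 \cdot 25 \sqrt{-30} = 125 i \sqrt{30}$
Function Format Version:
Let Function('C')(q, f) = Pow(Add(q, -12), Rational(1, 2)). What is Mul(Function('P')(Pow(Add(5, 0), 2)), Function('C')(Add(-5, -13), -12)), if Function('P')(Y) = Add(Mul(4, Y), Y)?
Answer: Mul(125, I, Pow(30, Rational(1, 2))) ≈ Mul(684.65, I)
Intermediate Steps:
Function('C')(q, f) = Pow(Add(-12, q), Rational(1, 2))
Function('P')(Y) = Mul(5, Y)
Mul(Function('P')(Pow(Add(5, 0), 2)), Function('C')(Add(-5, -13), -12)) = Mul(Mul(5, Pow(Add(5, 0), 2)), Pow(Add(-12, Add(-5, -13)), Rational(1, 2))) = Mul(Mul(5, Pow(5, 2)), Pow(Add(-12, -18), Rational(1, 2))) = Mul(Mul(5, 25), Pow(-30, Rational(1, 2))) = Mul(125, Mul(I, Pow(30, Rational(1, 2)))) = Mul(125, I, Pow(30, Rational(1, 2)))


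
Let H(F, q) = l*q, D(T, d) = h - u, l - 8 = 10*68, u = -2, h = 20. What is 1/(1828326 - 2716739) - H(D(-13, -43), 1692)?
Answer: -1034198019649/888413 ≈ -1.1641e+6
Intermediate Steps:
l = 688 (l = 8 + 10*68 = 8 + 680 = 688)
D(T, d) = 22 (D(T, d) = 20 - 1*(-2) = 20 + 2 = 22)
H(F, q) = 688*q
1/(1828326 - 2716739) - H(D(-13, -43), 1692) = 1/(1828326 - 2716739) - 688*1692 = 1/(-888413) - 1*1164096 = -1/888413 - 1164096 = -1034198019649/888413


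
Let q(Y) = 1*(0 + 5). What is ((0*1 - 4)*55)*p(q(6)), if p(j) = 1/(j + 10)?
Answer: -44/3 ≈ -14.667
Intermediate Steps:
q(Y) = 5 (q(Y) = 1*5 = 5)
p(j) = 1/(10 + j)
((0*1 - 4)*55)*p(q(6)) = ((0*1 - 4)*55)/(10 + 5) = ((0 - 4)*55)/15 = -4*55*(1/15) = -220*1/15 = -44/3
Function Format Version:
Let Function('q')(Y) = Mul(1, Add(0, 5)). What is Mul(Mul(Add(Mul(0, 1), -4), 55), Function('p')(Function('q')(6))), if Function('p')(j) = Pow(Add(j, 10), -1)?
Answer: Rational(-44, 3) ≈ -14.667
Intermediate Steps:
Function('q')(Y) = 5 (Function('q')(Y) = Mul(1, 5) = 5)
Function('p')(j) = Pow(Add(10, j), -1)
Mul(Mul(Add(Mul(0, 1), -4), 55), Function('p')(Function('q')(6))) = Mul(Mul(Add(Mul(0, 1), -4), 55), Pow(Add(10, 5), -1)) = Mul(Mul(Add(0, -4), 55), Pow(15, -1)) = Mul(Mul(-4, 55), Rational(1, 15)) = Mul(-220, Rational(1, 15)) = Rational(-44, 3)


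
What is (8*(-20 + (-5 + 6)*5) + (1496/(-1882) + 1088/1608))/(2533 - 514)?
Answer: -22719292/381875679 ≈ -0.059494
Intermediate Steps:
(8*(-20 + (-5 + 6)*5) + (1496/(-1882) + 1088/1608))/(2533 - 514) = (8*(-20 + 1*5) + (1496*(-1/1882) + 1088*(1/1608)))/2019 = (8*(-20 + 5) + (-748/941 + 136/201))*(1/2019) = (8*(-15) - 22372/189141)*(1/2019) = (-120 - 22372/189141)*(1/2019) = -22719292/189141*1/2019 = -22719292/381875679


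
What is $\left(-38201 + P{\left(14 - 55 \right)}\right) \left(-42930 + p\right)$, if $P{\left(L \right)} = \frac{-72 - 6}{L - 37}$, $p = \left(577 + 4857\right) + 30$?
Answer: $1431201200$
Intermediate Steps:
$p = 5464$ ($p = 5434 + 30 = 5464$)
$P{\left(L \right)} = - \frac{78}{-37 + L}$
$\left(-38201 + P{\left(14 - 55 \right)}\right) \left(-42930 + p\right) = \left(-38201 - \frac{78}{-37 + \left(14 - 55\right)}\right) \left(-42930 + 5464\right) = \left(-38201 - \frac{78}{-37 - 41}\right) \left(-37466\right) = \left(-38201 - \frac{78}{-78}\right) \left(-37466\right) = \left(-38201 - -1\right) \left(-37466\right) = \left(-38201 + 1\right) \left(-37466\right) = \left(-38200\right) \left(-37466\right) = 1431201200$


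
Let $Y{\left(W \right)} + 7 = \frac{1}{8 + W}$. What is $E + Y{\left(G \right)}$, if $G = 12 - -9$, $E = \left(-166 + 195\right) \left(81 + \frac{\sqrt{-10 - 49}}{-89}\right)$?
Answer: $\frac{67919}{29} - \frac{29 i \sqrt{59}}{89} \approx 2342.0 - 2.5028 i$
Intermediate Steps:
$E = 2349 - \frac{29 i \sqrt{59}}{89}$ ($E = 29 \left(81 + \sqrt{-59} \left(- \frac{1}{89}\right)\right) = 29 \left(81 + i \sqrt{59} \left(- \frac{1}{89}\right)\right) = 29 \left(81 - \frac{i \sqrt{59}}{89}\right) = 2349 - \frac{29 i \sqrt{59}}{89} \approx 2349.0 - 2.5028 i$)
$G = 21$ ($G = 12 + 9 = 21$)
$Y{\left(W \right)} = -7 + \frac{1}{8 + W}$
$E + Y{\left(G \right)} = \left(2349 - \frac{29 i \sqrt{59}}{89}\right) + \frac{-55 - 147}{8 + 21} = \left(2349 - \frac{29 i \sqrt{59}}{89}\right) + \frac{-55 - 147}{29} = \left(2349 - \frac{29 i \sqrt{59}}{89}\right) + \frac{1}{29} \left(-202\right) = \left(2349 - \frac{29 i \sqrt{59}}{89}\right) - \frac{202}{29} = \frac{67919}{29} - \frac{29 i \sqrt{59}}{89}$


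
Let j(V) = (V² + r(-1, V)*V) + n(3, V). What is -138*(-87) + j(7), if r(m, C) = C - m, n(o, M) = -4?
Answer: 12107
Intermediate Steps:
j(V) = -4 + V² + V*(1 + V) (j(V) = (V² + (V - 1*(-1))*V) - 4 = (V² + (V + 1)*V) - 4 = (V² + (1 + V)*V) - 4 = (V² + V*(1 + V)) - 4 = -4 + V² + V*(1 + V))
-138*(-87) + j(7) = -138*(-87) + (-4 + 7 + 2*7²) = 12006 + (-4 + 7 + 2*49) = 12006 + (-4 + 7 + 98) = 12006 + 101 = 12107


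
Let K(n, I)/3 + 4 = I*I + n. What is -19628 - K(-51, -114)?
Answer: -58451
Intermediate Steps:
K(n, I) = -12 + 3*n + 3*I**2 (K(n, I) = -12 + 3*(I*I + n) = -12 + 3*(I**2 + n) = -12 + 3*(n + I**2) = -12 + (3*n + 3*I**2) = -12 + 3*n + 3*I**2)
-19628 - K(-51, -114) = -19628 - (-12 + 3*(-51) + 3*(-114)**2) = -19628 - (-12 - 153 + 3*12996) = -19628 - (-12 - 153 + 38988) = -19628 - 1*38823 = -19628 - 38823 = -58451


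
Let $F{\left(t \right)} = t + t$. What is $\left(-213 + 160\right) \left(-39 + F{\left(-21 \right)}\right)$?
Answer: $4293$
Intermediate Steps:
$F{\left(t \right)} = 2 t$
$\left(-213 + 160\right) \left(-39 + F{\left(-21 \right)}\right) = \left(-213 + 160\right) \left(-39 + 2 \left(-21\right)\right) = - 53 \left(-39 - 42\right) = \left(-53\right) \left(-81\right) = 4293$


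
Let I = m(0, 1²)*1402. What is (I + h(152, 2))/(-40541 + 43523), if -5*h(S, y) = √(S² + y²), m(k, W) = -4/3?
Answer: -2804/4473 - √5777/7455 ≈ -0.63707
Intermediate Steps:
m(k, W) = -4/3 (m(k, W) = -4*⅓ = -4/3)
I = -5608/3 (I = -4/3*1402 = -5608/3 ≈ -1869.3)
h(S, y) = -√(S² + y²)/5
(I + h(152, 2))/(-40541 + 43523) = (-5608/3 - √(152² + 2²)/5)/(-40541 + 43523) = (-5608/3 - √(23104 + 4)/5)/2982 = (-5608/3 - 2*√5777/5)*(1/2982) = -2804/4473 - √5777/7455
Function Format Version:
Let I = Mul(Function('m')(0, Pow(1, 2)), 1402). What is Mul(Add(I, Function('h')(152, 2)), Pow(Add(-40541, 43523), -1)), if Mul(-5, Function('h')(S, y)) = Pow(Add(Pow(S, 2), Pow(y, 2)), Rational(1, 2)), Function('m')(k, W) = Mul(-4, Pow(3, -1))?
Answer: Add(Rational(-2804, 4473), Mul(Rational(-1, 7455), Pow(5777, Rational(1, 2)))) ≈ -0.63707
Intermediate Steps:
Function('m')(k, W) = Rational(-4, 3) (Function('m')(k, W) = Mul(-4, Rational(1, 3)) = Rational(-4, 3))
I = Rational(-5608, 3) (I = Mul(Rational(-4, 3), 1402) = Rational(-5608, 3) ≈ -1869.3)
Function('h')(S, y) = Mul(Rational(-1, 5), Pow(Add(Pow(S, 2), Pow(y, 2)), Rational(1, 2)))
Mul(Add(I, Function('h')(152, 2)), Pow(Add(-40541, 43523), -1)) = Mul(Add(Rational(-5608, 3), Mul(Rational(-1, 5), Pow(Add(Pow(152, 2), Pow(2, 2)), Rational(1, 2)))), Pow(Add(-40541, 43523), -1)) = Mul(Add(Rational(-5608, 3), Mul(Rational(-1, 5), Pow(Add(23104, 4), Rational(1, 2)))), Pow(2982, -1)) = Mul(Add(Rational(-5608, 3), Mul(Rational(-1, 5), Pow(23108, Rational(1, 2)))), Rational(1, 2982)) = Mul(Add(Rational(-5608, 3), Mul(Rational(-1, 5), Mul(2, Pow(5777, Rational(1, 2))))), Rational(1, 2982)) = Mul(Add(Rational(-5608, 3), Mul(Rational(-2, 5), Pow(5777, Rational(1, 2)))), Rational(1, 2982)) = Add(Rational(-2804, 4473), Mul(Rational(-1, 7455), Pow(5777, Rational(1, 2))))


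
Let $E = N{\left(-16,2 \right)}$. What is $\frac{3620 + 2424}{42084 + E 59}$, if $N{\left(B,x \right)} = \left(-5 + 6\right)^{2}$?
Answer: $\frac{6044}{42143} \approx 0.14342$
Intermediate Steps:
$N{\left(B,x \right)} = 1$ ($N{\left(B,x \right)} = 1^{2} = 1$)
$E = 1$
$\frac{3620 + 2424}{42084 + E 59} = \frac{3620 + 2424}{42084 + 1 \cdot 59} = \frac{6044}{42084 + 59} = \frac{6044}{42143}$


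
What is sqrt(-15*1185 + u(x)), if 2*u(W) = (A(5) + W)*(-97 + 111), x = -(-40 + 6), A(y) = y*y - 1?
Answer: I*sqrt(17369) ≈ 131.79*I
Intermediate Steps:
A(y) = -1 + y**2 (A(y) = y**2 - 1 = -1 + y**2)
x = 34 (x = -1*(-34) = 34)
u(W) = 168 + 7*W (u(W) = (((-1 + 5**2) + W)*(-97 + 111))/2 = (((-1 + 25) + W)*14)/2 = ((24 + W)*14)/2 = (336 + 14*W)/2 = 168 + 7*W)
sqrt(-15*1185 + u(x)) = sqrt(-15*1185 + (168 + 7*34)) = sqrt(-17775 + (168 + 238)) = sqrt(-17775 + 406) = sqrt(-17369) = I*sqrt(17369)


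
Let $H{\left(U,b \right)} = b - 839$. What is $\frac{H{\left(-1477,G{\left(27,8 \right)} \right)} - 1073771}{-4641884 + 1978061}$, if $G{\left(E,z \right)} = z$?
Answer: $\frac{1074602}{2663823} \approx 0.40341$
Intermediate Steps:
$H{\left(U,b \right)} = -839 + b$ ($H{\left(U,b \right)} = b - 839 = -839 + b$)
$\frac{H{\left(-1477,G{\left(27,8 \right)} \right)} - 1073771}{-4641884 + 1978061} = \frac{\left(-839 + 8\right) - 1073771}{-4641884 + 1978061} = \frac{-831 - 1073771}{-2663823} = \left(-1074602\right) \left(- \frac{1}{2663823}\right) = \frac{1074602}{2663823}$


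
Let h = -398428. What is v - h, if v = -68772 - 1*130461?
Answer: 199195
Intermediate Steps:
v = -199233 (v = -68772 - 130461 = -199233)
v - h = -199233 - 1*(-398428) = -199233 + 398428 = 199195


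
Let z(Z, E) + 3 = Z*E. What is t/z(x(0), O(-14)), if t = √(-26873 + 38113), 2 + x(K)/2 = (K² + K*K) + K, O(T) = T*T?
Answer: -2*√2810/787 ≈ -0.13471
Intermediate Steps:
O(T) = T²
x(K) = -4 + 2*K + 4*K² (x(K) = -4 + 2*((K² + K*K) + K) = -4 + 2*((K² + K²) + K) = -4 + 2*(2*K² + K) = -4 + 2*(K + 2*K²) = -4 + (2*K + 4*K²) = -4 + 2*K + 4*K²)
z(Z, E) = -3 + E*Z (z(Z, E) = -3 + Z*E = -3 + E*Z)
t = 2*√2810 (t = √11240 = 2*√2810 ≈ 106.02)
t/z(x(0), O(-14)) = (2*√2810)/(-3 + (-14)²*(-4 + 2*0 + 4*0²)) = (2*√2810)/(-3 + 196*(-4 + 0 + 4*0)) = (2*√2810)/(-3 + 196*(-4 + 0 + 0)) = (2*√2810)/(-3 + 196*(-4)) = (2*√2810)/(-3 - 784) = (2*√2810)/(-787) = (2*√2810)*(-1/787) = -2*√2810/787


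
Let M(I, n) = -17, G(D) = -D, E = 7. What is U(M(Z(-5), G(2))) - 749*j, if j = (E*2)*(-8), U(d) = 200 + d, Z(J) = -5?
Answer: 84071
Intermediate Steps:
j = -112 (j = (7*2)*(-8) = 14*(-8) = -112)
U(M(Z(-5), G(2))) - 749*j = (200 - 17) - 749*(-112) = 183 + 83888 = 84071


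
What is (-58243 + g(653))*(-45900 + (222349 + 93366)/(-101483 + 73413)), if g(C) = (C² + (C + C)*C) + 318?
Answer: -157392695708693/2807 ≈ -5.6071e+10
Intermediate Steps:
g(C) = 318 + 3*C² (g(C) = (C² + (2*C)*C) + 318 = (C² + 2*C²) + 318 = 3*C² + 318 = 318 + 3*C²)
(-58243 + g(653))*(-45900 + (222349 + 93366)/(-101483 + 73413)) = (-58243 + (318 + 3*653²))*(-45900 + (222349 + 93366)/(-101483 + 73413)) = (-58243 + (318 + 3*426409))*(-45900 + 315715/(-28070)) = (-58243 + (318 + 1279227))*(-45900 + 315715*(-1/28070)) = (-58243 + 1279545)*(-45900 - 63143/5614) = 1221302*(-257745743/5614) = -157392695708693/2807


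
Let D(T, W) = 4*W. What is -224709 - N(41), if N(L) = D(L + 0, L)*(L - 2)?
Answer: -231105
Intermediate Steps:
N(L) = 4*L*(-2 + L) (N(L) = (4*L)*(L - 2) = (4*L)*(-2 + L) = 4*L*(-2 + L))
-224709 - N(41) = -224709 - 4*41*(-2 + 41) = -224709 - 4*41*39 = -224709 - 1*6396 = -224709 - 6396 = -231105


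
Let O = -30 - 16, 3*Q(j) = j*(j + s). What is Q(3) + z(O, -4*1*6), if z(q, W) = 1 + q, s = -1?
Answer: -43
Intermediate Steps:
Q(j) = j*(-1 + j)/3 (Q(j) = (j*(j - 1))/3 = (j*(-1 + j))/3 = j*(-1 + j)/3)
O = -46
Q(3) + z(O, -4*1*6) = (⅓)*3*(-1 + 3) + (1 - 46) = (⅓)*3*2 - 45 = 2 - 45 = -43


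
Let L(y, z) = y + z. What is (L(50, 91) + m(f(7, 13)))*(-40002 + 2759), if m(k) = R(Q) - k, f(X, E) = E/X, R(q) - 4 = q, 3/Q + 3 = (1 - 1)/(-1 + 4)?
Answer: -37056785/7 ≈ -5.2938e+6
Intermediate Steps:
Q = -1 (Q = 3/(-3 + (1 - 1)/(-1 + 4)) = 3/(-3 + 0/3) = 3/(-3 + 0*(⅓)) = 3/(-3 + 0) = 3/(-3) = 3*(-⅓) = -1)
R(q) = 4 + q
m(k) = 3 - k (m(k) = (4 - 1) - k = 3 - k)
(L(50, 91) + m(f(7, 13)))*(-40002 + 2759) = ((50 + 91) + (3 - 13/7))*(-40002 + 2759) = (141 + (3 - 13/7))*(-37243) = (141 + 8/7)*(-37243) = (995/7)*(-37243) = -37056785/7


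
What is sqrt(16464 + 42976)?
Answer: 4*sqrt(3715) ≈ 243.80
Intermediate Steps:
sqrt(16464 + 42976) = sqrt(59440) = 4*sqrt(3715)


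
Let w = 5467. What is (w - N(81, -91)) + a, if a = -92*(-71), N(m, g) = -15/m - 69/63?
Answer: 2268053/189 ≈ 12000.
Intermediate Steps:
N(m, g) = -23/21 - 15/m (N(m, g) = -15/m - 69*1/63 = -15/m - 23/21 = -23/21 - 15/m)
a = 6532
(w - N(81, -91)) + a = (5467 - (-23/21 - 15/81)) + 6532 = (5467 - (-23/21 - 15*1/81)) + 6532 = (5467 - (-23/21 - 5/27)) + 6532 = (5467 - 1*(-242/189)) + 6532 = (5467 + 242/189) + 6532 = 1033505/189 + 6532 = 2268053/189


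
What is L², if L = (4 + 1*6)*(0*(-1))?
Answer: 0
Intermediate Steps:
L = 0 (L = (4 + 6)*0 = 10*0 = 0)
L² = 0² = 0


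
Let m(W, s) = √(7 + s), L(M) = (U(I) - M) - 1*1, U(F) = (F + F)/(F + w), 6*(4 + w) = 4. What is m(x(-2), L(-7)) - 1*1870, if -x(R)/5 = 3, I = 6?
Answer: -1870 + √70/2 ≈ -1865.8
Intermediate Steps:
x(R) = -15 (x(R) = -5*3 = -15)
w = -10/3 (w = -4 + (⅙)*4 = -4 + ⅔ = -10/3 ≈ -3.3333)
U(F) = 2*F/(-10/3 + F) (U(F) = (F + F)/(F - 10/3) = (2*F)/(-10/3 + F) = 2*F/(-10/3 + F))
L(M) = 7/2 - M (L(M) = (6*6/(-10 + 3*6) - M) - 1*1 = (6*6/(-10 + 18) - M) - 1 = (6*6/8 - M) - 1 = (6*6*(⅛) - M) - 1 = (9/2 - M) - 1 = 7/2 - M)
m(x(-2), L(-7)) - 1*1870 = √(7 + (7/2 - 1*(-7))) - 1*1870 = √(7 + (7/2 + 7)) - 1870 = √(7 + 21/2) - 1870 = √(35/2) - 1870 = √70/2 - 1870 = -1870 + √70/2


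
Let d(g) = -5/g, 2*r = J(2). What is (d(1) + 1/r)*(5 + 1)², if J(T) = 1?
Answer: -108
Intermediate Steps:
r = ½ (r = (½)*1 = ½ ≈ 0.50000)
(d(1) + 1/r)*(5 + 1)² = (-5/1 + 1/(½))*(5 + 1)² = (-5*1 + 2)*6² = (-5 + 2)*36 = -3*36 = -108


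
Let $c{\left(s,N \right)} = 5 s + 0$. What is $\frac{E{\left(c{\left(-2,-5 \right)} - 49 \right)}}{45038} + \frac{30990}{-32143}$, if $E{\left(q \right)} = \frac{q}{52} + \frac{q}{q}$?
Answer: $- \frac{10368294463}{10754019224} \approx -0.96413$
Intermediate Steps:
$c{\left(s,N \right)} = 5 s$
$E{\left(q \right)} = 1 + \frac{q}{52}$ ($E{\left(q \right)} = q \frac{1}{52} + 1 = \frac{q}{52} + 1 = 1 + \frac{q}{52}$)
$\frac{E{\left(c{\left(-2,-5 \right)} - 49 \right)}}{45038} + \frac{30990}{-32143} = \frac{1 + \frac{5 \left(-2\right) - 49}{52}}{45038} + \frac{30990}{-32143} = \left(1 + \frac{-10 - 49}{52}\right) \frac{1}{45038} + 30990 \left(- \frac{1}{32143}\right) = \left(1 + \frac{1}{52} \left(-59\right)\right) \frac{1}{45038} - \frac{30990}{32143} = \left(1 - \frac{59}{52}\right) \frac{1}{45038} - \frac{30990}{32143} = \left(- \frac{7}{52}\right) \frac{1}{45038} - \frac{30990}{32143} = - \frac{1}{334568} - \frac{30990}{32143} = - \frac{10368294463}{10754019224}$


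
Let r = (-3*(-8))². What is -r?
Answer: -576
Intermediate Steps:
r = 576 (r = 24² = 576)
-r = -1*576 = -576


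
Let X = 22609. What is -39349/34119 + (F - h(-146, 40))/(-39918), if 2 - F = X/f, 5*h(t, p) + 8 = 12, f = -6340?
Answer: -3319826871901/2878280204760 ≈ -1.1534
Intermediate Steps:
h(t, p) = 4/5 (h(t, p) = -8/5 + (1/5)*12 = -8/5 + 12/5 = 4/5)
F = 35289/6340 (F = 2 - 22609/(-6340) = 2 - 22609*(-1)/6340 = 2 - 1*(-22609/6340) = 2 + 22609/6340 = 35289/6340 ≈ 5.5661)
-39349/34119 + (F - h(-146, 40))/(-39918) = -39349/34119 + (35289/6340 - 1*4/5)/(-39918) = -39349*1/34119 + (35289/6340 - 4/5)*(-1/39918) = -39349/34119 + (30217/6340)*(-1/39918) = -39349/34119 - 30217/253080120 = -3319826871901/2878280204760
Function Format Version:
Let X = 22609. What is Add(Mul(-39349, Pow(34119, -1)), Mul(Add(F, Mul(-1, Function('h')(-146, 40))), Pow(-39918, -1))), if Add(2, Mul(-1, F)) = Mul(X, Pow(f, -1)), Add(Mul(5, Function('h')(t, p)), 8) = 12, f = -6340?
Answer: Rational(-3319826871901, 2878280204760) ≈ -1.1534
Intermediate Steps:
Function('h')(t, p) = Rational(4, 5) (Function('h')(t, p) = Add(Rational(-8, 5), Mul(Rational(1, 5), 12)) = Add(Rational(-8, 5), Rational(12, 5)) = Rational(4, 5))
F = Rational(35289, 6340) (F = Add(2, Mul(-1, Mul(22609, Pow(-6340, -1)))) = Add(2, Mul(-1, Mul(22609, Rational(-1, 6340)))) = Add(2, Mul(-1, Rational(-22609, 6340))) = Add(2, Rational(22609, 6340)) = Rational(35289, 6340) ≈ 5.5661)
Add(Mul(-39349, Pow(34119, -1)), Mul(Add(F, Mul(-1, Function('h')(-146, 40))), Pow(-39918, -1))) = Add(Mul(-39349, Pow(34119, -1)), Mul(Add(Rational(35289, 6340), Mul(-1, Rational(4, 5))), Pow(-39918, -1))) = Add(Mul(-39349, Rational(1, 34119)), Mul(Add(Rational(35289, 6340), Rational(-4, 5)), Rational(-1, 39918))) = Add(Rational(-39349, 34119), Mul(Rational(30217, 6340), Rational(-1, 39918))) = Add(Rational(-39349, 34119), Rational(-30217, 253080120)) = Rational(-3319826871901, 2878280204760)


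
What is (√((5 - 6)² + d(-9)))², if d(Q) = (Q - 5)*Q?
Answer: 127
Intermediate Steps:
d(Q) = Q*(-5 + Q) (d(Q) = (-5 + Q)*Q = Q*(-5 + Q))
(√((5 - 6)² + d(-9)))² = (√((5 - 6)² - 9*(-5 - 9)))² = (√((-1)² - 9*(-14)))² = (√(1 + 126))² = (√127)² = 127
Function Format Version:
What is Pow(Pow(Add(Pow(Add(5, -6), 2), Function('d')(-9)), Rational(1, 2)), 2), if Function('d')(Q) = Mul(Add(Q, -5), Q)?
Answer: 127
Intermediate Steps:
Function('d')(Q) = Mul(Q, Add(-5, Q)) (Function('d')(Q) = Mul(Add(-5, Q), Q) = Mul(Q, Add(-5, Q)))
Pow(Pow(Add(Pow(Add(5, -6), 2), Function('d')(-9)), Rational(1, 2)), 2) = Pow(Pow(Add(Pow(Add(5, -6), 2), Mul(-9, Add(-5, -9))), Rational(1, 2)), 2) = Pow(Pow(Add(Pow(-1, 2), Mul(-9, -14)), Rational(1, 2)), 2) = Pow(Pow(Add(1, 126), Rational(1, 2)), 2) = Pow(Pow(127, Rational(1, 2)), 2) = 127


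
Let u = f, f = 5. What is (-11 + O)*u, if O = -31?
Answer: -210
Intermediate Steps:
u = 5
(-11 + O)*u = (-11 - 31)*5 = -42*5 = -210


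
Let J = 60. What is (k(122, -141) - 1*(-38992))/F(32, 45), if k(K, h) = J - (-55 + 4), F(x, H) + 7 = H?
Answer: 39103/38 ≈ 1029.0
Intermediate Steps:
F(x, H) = -7 + H
k(K, h) = 111 (k(K, h) = 60 - (-55 + 4) = 60 - 1*(-51) = 60 + 51 = 111)
(k(122, -141) - 1*(-38992))/F(32, 45) = (111 - 1*(-38992))/(-7 + 45) = (111 + 38992)/38 = 39103*(1/38) = 39103/38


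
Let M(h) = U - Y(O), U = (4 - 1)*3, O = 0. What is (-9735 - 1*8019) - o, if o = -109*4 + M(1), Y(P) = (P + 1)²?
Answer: -17326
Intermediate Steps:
Y(P) = (1 + P)²
U = 9 (U = 3*3 = 9)
M(h) = 8 (M(h) = 9 - (1 + 0)² = 9 - 1*1² = 9 - 1*1 = 9 - 1 = 8)
o = -428 (o = -109*4 + 8 = -436 + 8 = -428)
(-9735 - 1*8019) - o = (-9735 - 1*8019) - 1*(-428) = (-9735 - 8019) + 428 = -17754 + 428 = -17326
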